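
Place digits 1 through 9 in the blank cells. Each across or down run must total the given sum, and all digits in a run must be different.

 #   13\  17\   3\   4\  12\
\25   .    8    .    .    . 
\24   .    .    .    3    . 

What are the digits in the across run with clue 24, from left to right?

17 in 2 cells must be {8,9}; 3 in 2 cells must be {1,2}; 4 in 2 cells must be {1,3}.
R1C4 = 4 − 3 = 1 completes the 4 down.
R2C2 = 17 − 8 = 9 completes the 17 down.
R1C3 = 2: the only remaining digit allowed by both the 25 across and the 3 down.
R2C3 = 3 − 2 = 1 completes the 3 down.
Nothing is forced directly, so branch on R1C1, whose candidates are 5 or 9. If R1C1 = 5: that forces R1C5 = 9, after which R2C1 would have to be in {4,5,6,7} for the 24 across but in {8} for the 13 down — contradiction. So R1C1 = 9.
R1C5 = 25 − 20 = 5 completes the 25 across.
R2C1 = 13 − 9 = 4 completes the 13 down.
R2C5 = 24 − 17 = 7 completes the 24 across.

4 9 1 3 7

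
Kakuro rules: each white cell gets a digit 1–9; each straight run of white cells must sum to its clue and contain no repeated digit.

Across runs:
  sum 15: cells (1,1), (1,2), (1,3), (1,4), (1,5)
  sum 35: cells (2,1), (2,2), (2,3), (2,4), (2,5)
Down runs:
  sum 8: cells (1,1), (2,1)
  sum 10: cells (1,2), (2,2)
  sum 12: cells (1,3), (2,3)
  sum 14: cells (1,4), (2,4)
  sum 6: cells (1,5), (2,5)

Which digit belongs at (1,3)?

4

15 in 5 cells must be {1,2,3,4,5}; 35 in 5 cells must be {5,6,7,8,9}.
Only 5 fits (1,4) under both its across sum 15 and down sum 14.
(2,4) = 14 − 5 = 9 completes the 14 down.
Given what's placed, (2,5) must be 5 to fit the 35 across and 6 down.
(1,5) = 6 − 5 = 1 completes the 6 down.
No cell is forced outright now. (2,1) can only be 6 or 7 (the digits allowed by both its 35 across and its 8 down). If (2,1) = 7: then (1,1) would have to be in {2,3,4} for the 15 across but in {1} for the 8 down — contradiction. So (2,1) = 6.
(1,1) = 8 − 6 = 2 completes the 8 down.
Nothing is forced directly, so branch on (2,2), whose candidates are 7 or 8. If (2,2) = 8: then (1,2) would have to be in {3,4} for the 15 across but in {2} for the 10 down — contradiction. So (2,2) = 7.
(1,2) = 10 − 7 = 3 completes the 10 down.
(1,3) = 15 − 11 = 4 completes the 15 across.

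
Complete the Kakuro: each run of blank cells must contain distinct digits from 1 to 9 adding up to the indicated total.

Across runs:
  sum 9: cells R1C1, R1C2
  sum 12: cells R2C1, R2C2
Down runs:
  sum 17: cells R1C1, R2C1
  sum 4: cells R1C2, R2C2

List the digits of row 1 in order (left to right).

17 in 2 cells must be {8,9}; 4 in 2 cells must be {1,3}.
The 9 across and the 17 down share only 8, so R1C1 = 8.
R1C2 = 9 − 8 = 1 completes the 9 across.
R2C1 = 17 − 8 = 9 completes the 17 down.
R2C2 = 12 − 9 = 3 completes the 12 across.

8 1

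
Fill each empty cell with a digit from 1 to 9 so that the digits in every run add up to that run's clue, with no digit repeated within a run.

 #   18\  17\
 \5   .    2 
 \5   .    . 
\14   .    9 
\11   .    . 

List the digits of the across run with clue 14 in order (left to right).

R1C1 = 5 − 2 = 3 completes the 5 across.
Given what's placed, R2C2 must be 1 to fit the 5 across and 17 down.
R3C1 = 14 − 9 = 5 completes the 14 across.
R4C2 = 17 − 12 = 5 completes the 17 down.
R2C1 = 5 − 1 = 4 completes the 5 across.
R4C1 = 11 − 5 = 6 completes the 11 across.

5 9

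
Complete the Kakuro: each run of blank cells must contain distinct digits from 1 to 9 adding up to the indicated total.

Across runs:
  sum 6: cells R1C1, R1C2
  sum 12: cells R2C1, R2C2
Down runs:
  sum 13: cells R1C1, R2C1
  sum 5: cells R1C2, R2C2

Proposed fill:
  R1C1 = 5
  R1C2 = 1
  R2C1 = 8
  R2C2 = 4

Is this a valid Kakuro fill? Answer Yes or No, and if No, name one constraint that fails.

Across: 5+1=6; 8+4=12. Down: 5+8=13; 1+4=5. No digit repeats within any run.

Yes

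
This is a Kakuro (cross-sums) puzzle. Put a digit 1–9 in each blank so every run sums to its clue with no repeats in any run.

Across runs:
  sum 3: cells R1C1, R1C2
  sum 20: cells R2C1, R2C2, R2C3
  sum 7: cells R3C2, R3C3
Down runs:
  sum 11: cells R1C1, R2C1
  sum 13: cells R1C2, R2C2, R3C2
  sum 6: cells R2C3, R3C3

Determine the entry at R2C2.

7

3 in 2 cells must be {1,2}.
The 3 across and the 11 down share only 2, so R1C1 = 2.
R1C2 = 3 − 2 = 1 completes the 3 across.
R2C1 = 11 − 2 = 9 completes the 11 down.
No cell is forced outright now. R2C3 can only be 4 or 5 (the digits allowed by both its 20 across and its 6 down). If R2C3 = 5: then R2C2 would have to be in {6} for the 20 across but in {3,4,5,7,8,9} for the 13 down — contradiction. So R2C3 = 4.
R2C2 = 20 − 13 = 7 completes the 20 across.
R3C2 = 13 − 8 = 5 completes the 13 down.
R3C3 = 7 − 5 = 2 completes the 7 across.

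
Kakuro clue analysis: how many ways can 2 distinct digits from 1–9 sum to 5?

2 distinct digits from 1–9 sum between 3 and 17.
Enumerating: {1,4}, {2,3}.

2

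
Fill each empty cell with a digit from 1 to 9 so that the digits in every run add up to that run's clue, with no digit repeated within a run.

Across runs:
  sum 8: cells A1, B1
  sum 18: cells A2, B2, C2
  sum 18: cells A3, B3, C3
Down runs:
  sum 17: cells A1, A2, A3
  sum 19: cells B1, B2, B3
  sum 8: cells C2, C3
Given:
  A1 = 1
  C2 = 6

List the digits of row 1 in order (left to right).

B1 = 8 − 1 = 7 completes the 8 across.
C3 = 8 − 6 = 2 completes the 8 down.
Given what's placed, B3 must be 9 to fit the 18 across and 19 down.
B2 = 19 − 16 = 3 completes the 19 down.
A3 = 18 − 11 = 7 completes the 18 across.
A2 = 18 − 9 = 9 completes the 18 across.

1 7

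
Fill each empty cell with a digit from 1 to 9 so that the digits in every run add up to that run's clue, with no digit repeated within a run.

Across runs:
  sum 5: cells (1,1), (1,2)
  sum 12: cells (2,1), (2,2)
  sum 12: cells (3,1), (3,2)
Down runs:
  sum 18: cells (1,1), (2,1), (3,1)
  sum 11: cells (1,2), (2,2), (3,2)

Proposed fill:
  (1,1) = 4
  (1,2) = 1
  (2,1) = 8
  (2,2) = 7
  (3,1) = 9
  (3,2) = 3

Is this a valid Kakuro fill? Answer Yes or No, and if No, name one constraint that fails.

No — the across run (2,1)–(2,2) sums to 15, not 12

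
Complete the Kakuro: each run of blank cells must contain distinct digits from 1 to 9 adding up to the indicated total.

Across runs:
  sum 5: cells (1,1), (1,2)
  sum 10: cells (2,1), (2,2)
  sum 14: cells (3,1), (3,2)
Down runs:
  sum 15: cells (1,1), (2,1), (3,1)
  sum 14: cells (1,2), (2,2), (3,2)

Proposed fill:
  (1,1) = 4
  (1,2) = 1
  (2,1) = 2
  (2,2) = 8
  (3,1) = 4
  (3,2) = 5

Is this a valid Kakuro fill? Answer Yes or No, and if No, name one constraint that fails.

No — the across run (3,1)–(3,2) sums to 9, not 14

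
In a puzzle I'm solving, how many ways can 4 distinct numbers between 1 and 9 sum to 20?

12

4 distinct digits from 1–9 sum between 10 and 30.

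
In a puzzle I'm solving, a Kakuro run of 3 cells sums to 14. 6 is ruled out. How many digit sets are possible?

6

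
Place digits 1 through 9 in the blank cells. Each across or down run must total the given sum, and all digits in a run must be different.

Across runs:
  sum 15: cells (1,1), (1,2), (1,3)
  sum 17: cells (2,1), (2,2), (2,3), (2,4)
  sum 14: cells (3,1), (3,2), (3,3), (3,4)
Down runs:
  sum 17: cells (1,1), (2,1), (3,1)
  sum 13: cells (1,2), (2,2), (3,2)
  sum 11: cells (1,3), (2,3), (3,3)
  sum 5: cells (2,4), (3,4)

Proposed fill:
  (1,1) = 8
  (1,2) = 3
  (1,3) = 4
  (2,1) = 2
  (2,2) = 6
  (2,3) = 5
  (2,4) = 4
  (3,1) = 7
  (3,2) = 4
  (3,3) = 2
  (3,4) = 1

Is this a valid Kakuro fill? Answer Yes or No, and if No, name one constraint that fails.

Yes

Across: 8+3+4=15; 2+6+5+4=17; 7+4+2+1=14. Down: 8+2+7=17; 3+6+4=13; 4+5+2=11; 4+1=5. No digit repeats within any run.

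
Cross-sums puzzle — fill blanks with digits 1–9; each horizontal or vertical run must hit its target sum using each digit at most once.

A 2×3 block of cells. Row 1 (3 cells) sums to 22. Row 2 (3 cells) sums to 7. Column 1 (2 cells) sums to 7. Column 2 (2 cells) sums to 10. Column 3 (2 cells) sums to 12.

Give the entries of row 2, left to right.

7 in 3 cells must be {1,2,4}.
The 7 across and the 12 down share only 4, so (2,3) = 4.
(1,3) = 12 − 4 = 8 completes the 12 down.
Given what's placed, (1,1) must be 5 to fit the 22 across and 7 down.
(1,2) = 22 − 13 = 9 completes the 22 across.
(2,1) = 7 − 5 = 2 completes the 7 down.
(2,2) = 7 − 6 = 1 completes the 7 across.

2 1 4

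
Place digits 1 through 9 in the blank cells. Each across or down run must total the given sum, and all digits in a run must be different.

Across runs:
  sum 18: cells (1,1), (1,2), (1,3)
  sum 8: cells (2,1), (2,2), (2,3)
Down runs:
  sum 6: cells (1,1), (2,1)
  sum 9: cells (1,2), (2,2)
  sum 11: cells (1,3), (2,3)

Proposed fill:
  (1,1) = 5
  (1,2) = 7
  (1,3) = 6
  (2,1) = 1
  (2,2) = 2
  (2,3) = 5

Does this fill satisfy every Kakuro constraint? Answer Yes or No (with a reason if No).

Yes

Across: 5+7+6=18; 1+2+5=8. Down: 5+1=6; 7+2=9; 6+5=11. No digit repeats within any run.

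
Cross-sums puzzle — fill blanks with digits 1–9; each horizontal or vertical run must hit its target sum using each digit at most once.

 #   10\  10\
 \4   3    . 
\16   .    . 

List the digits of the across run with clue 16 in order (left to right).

7, 9

4 in 2 cells must be {1,3}; 16 in 2 cells must be {7,9}.
R1C2 = 4 − 3 = 1 completes the 4 across.
R2C1 = 10 − 3 = 7 completes the 10 down.
R2C2 = 16 − 7 = 9 completes the 16 across.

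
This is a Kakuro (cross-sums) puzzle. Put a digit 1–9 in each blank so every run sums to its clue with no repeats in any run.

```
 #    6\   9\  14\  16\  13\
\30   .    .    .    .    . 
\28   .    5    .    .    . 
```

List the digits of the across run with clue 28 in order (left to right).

16 in 2 cells must be {7,9}.
R1C2 = 9 − 5 = 4 completes the 9 down.
No cell is forced outright now. R1C4 can only be 7 or 9 (the digits allowed by both its 30 across and its 16 down). If R1C4 = 9: that forces R1C1 = 2, R1C3 = 8, R1C5 = 7, R2C1 = 4, after which R2C3 would have to be in {2,3,7,8,9} for the 28 across but in {6} for the 14 down — contradiction. So R1C4 = 7.
R2C4 = 16 − 7 = 9 completes the 16 down.
Nothing is forced directly, so branch on R1C1, whose candidates are 2 or 5. If R1C1 = 2: that forces R2C1 = 4, R2C3 = 8, after which R2C5 would have to be in {2} for the 28 across but in {4,5,6,7,8,9} for the 13 down — contradiction. So R1C1 = 5.
R2C1 = 6 − 5 = 1 completes the 6 down.
Given what's placed, R2C3 must be 6 to fit the 28 across and 14 down.
R2C5 = 28 − 21 = 7 completes the 28 across.

1, 5, 6, 9, 7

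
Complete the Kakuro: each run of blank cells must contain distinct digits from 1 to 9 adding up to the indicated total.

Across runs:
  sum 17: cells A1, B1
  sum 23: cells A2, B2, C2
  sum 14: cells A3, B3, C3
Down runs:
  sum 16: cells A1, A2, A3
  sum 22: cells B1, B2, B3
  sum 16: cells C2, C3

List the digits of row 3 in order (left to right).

2, 5, 7

17 in 2 cells must be {8,9}; 23 in 3 cells must be {6,8,9}; 16 in 2 cells must be {7,9}.
Only 9 fits C2 under both its across sum 23 and down sum 16.
C3 = 16 − 9 = 7 completes the 16 down.
Nothing is forced directly, so branch on A2, whose candidates are 6 or 8. If A2 = 8: then A1 would have to be in {8,9} for the 17 across but in {1,2,3,5,6,7} for the 16 down — contradiction. So A2 = 6.
B2 = 23 − 15 = 8 completes the 23 across.
B3 = 5: the only remaining digit allowed by both the 14 across and the 22 down.
B1 = 22 − 13 = 9 completes the 22 down.
A3 = 14 − 12 = 2 completes the 14 across.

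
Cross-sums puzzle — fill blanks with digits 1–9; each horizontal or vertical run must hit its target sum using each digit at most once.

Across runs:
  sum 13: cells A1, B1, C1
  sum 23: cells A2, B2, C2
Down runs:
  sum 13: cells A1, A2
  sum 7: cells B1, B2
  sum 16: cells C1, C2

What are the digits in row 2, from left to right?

8, 6, 9

23 in 3 cells must be {6,8,9}; 16 in 2 cells must be {7,9}.
The 23 across and the 7 down share only 6, so B2 = 6.
Given what's placed, C2 must be 9 to fit the 23 across and 16 down.
B1 = 7 − 6 = 1 completes the 7 down.
C1 = 16 − 9 = 7 completes the 16 down.
A2 = 23 − 15 = 8 completes the 23 across.
A1 = 13 − 8 = 5 completes the 13 across.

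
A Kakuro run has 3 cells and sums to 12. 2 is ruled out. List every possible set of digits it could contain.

3 distinct digits from 1–9 sum between 6 and 24.
Dropping sets that contain 2.

{1,3,8}; {1,4,7}; {1,5,6}; {3,4,5}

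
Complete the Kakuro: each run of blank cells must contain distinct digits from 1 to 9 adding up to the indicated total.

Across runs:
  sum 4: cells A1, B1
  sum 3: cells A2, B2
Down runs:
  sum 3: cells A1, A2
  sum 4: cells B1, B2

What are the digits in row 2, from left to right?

4 in 2 cells must be {1,3}; 3 in 2 cells must be {1,2}.
The 4 across and the 3 down share only 1, so A1 = 1.
B1 = 4 − 1 = 3 completes the 4 across.
A2 = 3 − 1 = 2 completes the 3 down.
B2 = 3 − 2 = 1 completes the 3 across.

2 1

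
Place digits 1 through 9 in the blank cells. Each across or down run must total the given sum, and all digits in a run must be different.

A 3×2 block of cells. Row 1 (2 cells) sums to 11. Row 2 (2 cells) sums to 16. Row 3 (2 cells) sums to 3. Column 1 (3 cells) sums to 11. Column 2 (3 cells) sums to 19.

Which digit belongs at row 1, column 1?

3

16 in 2 cells must be {7,9}; 3 in 2 cells must be {1,2}.
The 16 across and the 11 down share only 7, so (2,1) = 7.
(2,2) = 16 − 7 = 9 completes the 16 across.
Given what's placed, (3,1) must be 1 to fit the 3 across and 11 down.
(3,2) = 3 − 1 = 2 completes the 3 across.
(1,1) = 11 − 8 = 3 completes the 11 down.
(1,2) = 11 − 3 = 8 completes the 11 across.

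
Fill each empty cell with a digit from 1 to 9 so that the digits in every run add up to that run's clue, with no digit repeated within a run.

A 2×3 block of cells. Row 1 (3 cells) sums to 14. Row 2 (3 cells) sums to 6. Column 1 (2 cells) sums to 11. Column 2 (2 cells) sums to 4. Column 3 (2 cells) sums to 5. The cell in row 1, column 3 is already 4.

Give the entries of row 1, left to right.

6 in 3 cells must be {1,2,3}; 4 in 2 cells must be {1,3}.
(2,3) = 5 − 4 = 1 completes the 5 down.
(2,2) = 3: the only remaining digit allowed by both the 6 across and the 4 down.
(1,2) = 4 − 3 = 1 completes the 4 down.
(2,1) = 6 − 4 = 2 completes the 6 across.
(1,1) = 14 − 5 = 9 completes the 14 across.

9, 1, 4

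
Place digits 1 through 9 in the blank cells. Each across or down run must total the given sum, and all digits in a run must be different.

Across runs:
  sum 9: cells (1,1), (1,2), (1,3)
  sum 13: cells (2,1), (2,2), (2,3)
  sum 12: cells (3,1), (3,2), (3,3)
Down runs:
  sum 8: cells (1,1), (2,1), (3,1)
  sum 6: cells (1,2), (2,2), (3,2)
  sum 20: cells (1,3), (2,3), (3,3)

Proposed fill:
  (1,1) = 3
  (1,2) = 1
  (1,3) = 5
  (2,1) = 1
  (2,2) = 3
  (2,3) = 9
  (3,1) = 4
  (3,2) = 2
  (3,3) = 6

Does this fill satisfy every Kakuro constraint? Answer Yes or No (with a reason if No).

Yes

Across: 3+1+5=9; 1+3+9=13; 4+2+6=12. Down: 3+1+4=8; 1+3+2=6; 5+9+6=20. No digit repeats within any run.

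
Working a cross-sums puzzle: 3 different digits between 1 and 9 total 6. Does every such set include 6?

The only way to make 6 from 3 distinct digits is {1,2,3}, which does not contain 6.

No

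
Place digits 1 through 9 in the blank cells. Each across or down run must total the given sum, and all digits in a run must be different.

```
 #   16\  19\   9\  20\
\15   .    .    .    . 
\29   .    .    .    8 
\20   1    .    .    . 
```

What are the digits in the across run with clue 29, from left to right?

29 in 4 cells must be {5,7,8,9}.
Given what's placed, R2C3 must be 5 to fit the 29 across and 9 down.
R3C3 = 3: the only remaining digit allowed by both the 20 across and the 9 down.
R1C3 = 9 − 8 = 1 completes the 9 down.
Nothing is forced directly, so branch on R2C1, whose candidates are 7 or 9. If R2C1 = 7: that forces R1C1 = 8, after which R1C4 would have to be in {2,4} for the 15 across but in {3,5,7,9} for the 20 down — contradiction. So R2C1 = 9.
R1C1 = 16 − 10 = 6 completes the 16 down.
R2C2 = 29 − 22 = 7 completes the 29 across.

9, 7, 5, 8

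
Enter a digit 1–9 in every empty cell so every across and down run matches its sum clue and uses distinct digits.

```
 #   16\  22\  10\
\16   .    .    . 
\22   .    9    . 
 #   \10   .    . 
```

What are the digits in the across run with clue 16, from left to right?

9, 6, 1

16 in 2 cells must be {7,9}.
R2C1 = 7: the only remaining digit allowed by both the 22 across and the 16 down.
R2C3 = 22 − 16 = 6 completes the 22 across.
R1C1 = 16 − 7 = 9 completes the 16 down.
Nothing is forced directly, so branch on R1C2, whose candidates are 5 or 6. If R1C2 = 5: then R1C3 would have to be in {2} for the 16 across but in {1,3} for the 10 down — contradiction. So R1C2 = 6.
R1C3 = 16 − 15 = 1 completes the 16 across.
R3C2 = 22 − 15 = 7 completes the 22 down.
R3C3 = 10 − 7 = 3 completes the 10 across.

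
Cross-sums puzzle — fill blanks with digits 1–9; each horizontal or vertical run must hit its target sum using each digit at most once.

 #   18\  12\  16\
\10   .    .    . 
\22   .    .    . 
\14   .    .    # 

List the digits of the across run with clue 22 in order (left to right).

16 in 2 cells must be {7,9}.
Only 7 fits R1C3 under both its across sum 10 and down sum 16.
R2C3 = 16 − 7 = 9 completes the 16 down.
Nothing is forced directly, so branch on R1C1, whose candidates are 1 or 2. If R1C1 = 1: that forces R1C2 = 2, R2C1 = 8, after which R2C2 would have to be in {5} for the 22 across but in {1,3,4,6,7,9} for the 12 down — contradiction. So R1C1 = 2.
R1C2 = 10 − 9 = 1 completes the 10 across.
R2C1 = 7: the only remaining digit allowed by both the 22 across and the 18 down.
R2C2 = 22 − 16 = 6 completes the 22 across.

7 6 9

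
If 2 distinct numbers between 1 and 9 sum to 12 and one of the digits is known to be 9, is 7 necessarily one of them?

No

The only way to make 12 from 2 distinct digits under that restriction is {3,9}, which does not contain 7.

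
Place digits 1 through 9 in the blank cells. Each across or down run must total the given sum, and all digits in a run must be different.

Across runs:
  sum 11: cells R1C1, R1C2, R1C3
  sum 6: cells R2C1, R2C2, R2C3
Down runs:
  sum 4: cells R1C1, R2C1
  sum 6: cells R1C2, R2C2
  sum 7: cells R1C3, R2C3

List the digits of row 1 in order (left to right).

1 4 6

6 in 3 cells must be {1,2,3}; 4 in 2 cells must be {1,3}.
Nothing is forced directly, so branch on R1C1, whose candidates are 1 or 3. If R1C1 = 3: that forces R2C1 = 1, R2C2 = 2, R2C3 = 3, after which R1C2 would have to be in {1,2,6,7} for the 11 across but in {4} for the 6 down — contradiction. So R1C1 = 1.
R2C1 = 4 − 1 = 3 completes the 4 down.
Nothing is forced directly, so branch on R1C2, whose candidates are 2 or 4. If R1C2 = 2: then R1C3 would have to be in {8} for the 11 across but in {1,2,3,4,5,6} for the 7 down — contradiction. So R1C2 = 4.
R1C3 = 11 − 5 = 6 completes the 11 across.
R2C2 = 6 − 4 = 2 completes the 6 down.
R2C3 = 6 − 5 = 1 completes the 6 across.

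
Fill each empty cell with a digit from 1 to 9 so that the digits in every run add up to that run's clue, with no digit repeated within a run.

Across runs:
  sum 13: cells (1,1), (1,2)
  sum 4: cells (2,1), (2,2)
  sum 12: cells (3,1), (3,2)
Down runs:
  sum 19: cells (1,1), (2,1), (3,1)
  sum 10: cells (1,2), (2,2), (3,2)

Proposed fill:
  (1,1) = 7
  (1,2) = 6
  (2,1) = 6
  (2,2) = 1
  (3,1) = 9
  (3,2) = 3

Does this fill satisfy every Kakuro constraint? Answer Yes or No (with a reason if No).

No — the across run (2,1)–(2,2) sums to 7, not 4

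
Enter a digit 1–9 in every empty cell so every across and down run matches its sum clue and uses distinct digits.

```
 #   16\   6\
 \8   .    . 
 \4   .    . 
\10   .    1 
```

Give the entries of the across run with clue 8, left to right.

4 in 2 cells must be {1,3}; 6 in 3 cells must be {1,2,3}.
R2C2 = 3: the only remaining digit allowed by both the 4 across and the 6 down.
R3C1 = 10 − 1 = 9 completes the 10 across.
R1C2 = 6 − 4 = 2 completes the 6 down.
R2C1 = 4 − 3 = 1 completes the 4 across.
R1C1 = 8 − 2 = 6 completes the 8 across.

6, 2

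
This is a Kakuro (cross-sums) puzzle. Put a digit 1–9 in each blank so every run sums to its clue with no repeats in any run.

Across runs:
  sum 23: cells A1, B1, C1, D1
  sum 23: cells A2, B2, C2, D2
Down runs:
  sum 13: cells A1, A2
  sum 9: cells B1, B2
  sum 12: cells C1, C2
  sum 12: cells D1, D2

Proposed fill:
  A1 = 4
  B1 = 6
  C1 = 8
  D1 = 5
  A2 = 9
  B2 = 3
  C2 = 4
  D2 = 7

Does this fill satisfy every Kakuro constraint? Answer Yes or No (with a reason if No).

Yes

Across: 4+6+8+5=23; 9+3+4+7=23. Down: 4+9=13; 6+3=9; 8+4=12; 5+7=12. No digit repeats within any run.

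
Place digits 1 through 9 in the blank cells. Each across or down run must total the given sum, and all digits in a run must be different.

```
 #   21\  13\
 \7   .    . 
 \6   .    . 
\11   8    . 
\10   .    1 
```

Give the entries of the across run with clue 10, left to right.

R3C2 = 11 − 8 = 3 completes the 11 across.
R4C1 = 10 − 1 = 9 completes the 10 across.
Given what's placed, R2C1 must be 1 to fit the 6 across and 21 down.
R2C2 = 6 − 1 = 5 completes the 6 across.
R1C1 = 21 − 18 = 3 completes the 21 down.
R1C2 = 7 − 3 = 4 completes the 7 across.

9, 1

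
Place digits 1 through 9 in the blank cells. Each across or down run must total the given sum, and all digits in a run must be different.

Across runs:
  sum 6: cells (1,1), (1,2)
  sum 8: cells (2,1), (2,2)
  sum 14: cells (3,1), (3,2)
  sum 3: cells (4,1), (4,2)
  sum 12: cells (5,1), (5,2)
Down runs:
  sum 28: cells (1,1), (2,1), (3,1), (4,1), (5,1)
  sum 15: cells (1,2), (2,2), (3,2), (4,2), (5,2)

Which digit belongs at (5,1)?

3 in 2 cells must be {1,2}; 15 in 5 cells must be {1,2,3,4,5}.
Only 5 fits (3,2) under both its across sum 14 and down sum 15.
(3,1) = 14 − 5 = 9 completes the 14 across.
Nothing is forced directly, so branch on (5,2), whose candidates are 3 or 4. If (5,2) = 3: then (5,1) would have to be in {9} for the 12 across but in {1,2,3,4,5,6,7,8} for the 28 down — contradiction. So (5,2) = 4.
(5,1) = 12 − 4 = 8 completes the 12 across.

8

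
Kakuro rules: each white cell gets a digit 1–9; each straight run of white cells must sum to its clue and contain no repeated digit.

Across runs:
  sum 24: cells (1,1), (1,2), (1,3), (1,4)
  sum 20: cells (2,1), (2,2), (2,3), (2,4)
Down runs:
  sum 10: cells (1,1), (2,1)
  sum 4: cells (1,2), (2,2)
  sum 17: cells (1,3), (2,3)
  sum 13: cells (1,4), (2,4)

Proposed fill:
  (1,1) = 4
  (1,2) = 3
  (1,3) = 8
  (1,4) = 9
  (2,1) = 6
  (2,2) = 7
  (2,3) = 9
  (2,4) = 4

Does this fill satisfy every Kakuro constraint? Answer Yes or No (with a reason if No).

No — the down run (1,2)–(2,2) sums to 10, not 4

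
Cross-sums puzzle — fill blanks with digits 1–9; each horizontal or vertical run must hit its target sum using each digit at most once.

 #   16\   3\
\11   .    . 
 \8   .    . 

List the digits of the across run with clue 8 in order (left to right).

7 1

16 in 2 cells must be {7,9}; 3 in 2 cells must be {1,2}.
The 11 across and the 3 down share only 2, so R1C2 = 2.
The 8 across and the 16 down share only 7, so R2C1 = 7.
R2C2 = 8 − 7 = 1 completes the 8 across.
R1C1 = 11 − 2 = 9 completes the 11 across.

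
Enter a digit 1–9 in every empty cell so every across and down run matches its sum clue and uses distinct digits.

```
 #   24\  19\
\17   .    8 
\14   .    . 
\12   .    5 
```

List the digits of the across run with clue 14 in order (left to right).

17 in 2 cells must be {8,9}; 24 in 3 cells must be {7,8,9}.
R1C1 = 17 − 8 = 9 completes the 17 across.
Given what's placed, R2C1 must be 8 to fit the 14 across and 24 down.
R2C2 = 14 − 8 = 6 completes the 14 across.
R3C1 = 12 − 5 = 7 completes the 12 across.

8 6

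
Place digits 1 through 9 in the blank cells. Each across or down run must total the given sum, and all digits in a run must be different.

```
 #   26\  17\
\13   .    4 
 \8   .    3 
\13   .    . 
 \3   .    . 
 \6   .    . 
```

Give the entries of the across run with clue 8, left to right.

3 in 2 cells must be {1,2}.
R1C1 = 13 − 4 = 9 completes the 13 across.
R2C1 = 8 − 3 = 5 completes the 8 across.

5, 3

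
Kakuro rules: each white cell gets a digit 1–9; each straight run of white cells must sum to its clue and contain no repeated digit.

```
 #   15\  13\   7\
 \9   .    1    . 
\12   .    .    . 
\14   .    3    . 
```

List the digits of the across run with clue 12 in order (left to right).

2 9 1

7 in 3 cells must be {1,2,4}.
R1C3 = 2: the only remaining digit allowed by both the 9 across and the 7 down.
R2C2 = 13 − 4 = 9 completes the 13 down.
Given what's placed, R2C3 must be 1 to fit the 12 across and 7 down.
R3C3 = 7 − 3 = 4 completes the 7 down.
R1C1 = 9 − 3 = 6 completes the 9 across.
R2C1 = 12 − 10 = 2 completes the 12 across.
R3C1 = 14 − 7 = 7 completes the 14 across.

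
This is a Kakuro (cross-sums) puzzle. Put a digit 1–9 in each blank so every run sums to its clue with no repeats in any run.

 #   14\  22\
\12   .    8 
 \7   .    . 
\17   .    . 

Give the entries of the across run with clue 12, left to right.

4 8

17 in 2 cells must be {8,9}.
R1C1 = 12 − 8 = 4 completes the 12 across.
R2C2 = 5: the only remaining digit allowed by both the 7 across and the 22 down.
R3C2 = 22 − 13 = 9 completes the 22 down.
R2C1 = 7 − 5 = 2 completes the 7 across.
R3C1 = 17 − 9 = 8 completes the 17 across.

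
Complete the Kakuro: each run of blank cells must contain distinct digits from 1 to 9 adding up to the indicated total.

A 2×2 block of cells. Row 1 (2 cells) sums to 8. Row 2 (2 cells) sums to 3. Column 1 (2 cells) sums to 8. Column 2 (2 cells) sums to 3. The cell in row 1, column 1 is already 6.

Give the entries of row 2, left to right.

3 in 2 cells must be {1,2}.
(1,2) = 8 − 6 = 2 completes the 8 across.
(2,1) = 8 − 6 = 2 completes the 8 down.
(2,2) = 3 − 2 = 1 completes the 3 across.

2 1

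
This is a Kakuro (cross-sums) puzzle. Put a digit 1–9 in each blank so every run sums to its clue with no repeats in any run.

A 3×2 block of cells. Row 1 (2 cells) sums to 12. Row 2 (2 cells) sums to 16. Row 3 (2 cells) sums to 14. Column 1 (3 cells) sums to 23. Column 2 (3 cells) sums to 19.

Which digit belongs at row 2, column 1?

9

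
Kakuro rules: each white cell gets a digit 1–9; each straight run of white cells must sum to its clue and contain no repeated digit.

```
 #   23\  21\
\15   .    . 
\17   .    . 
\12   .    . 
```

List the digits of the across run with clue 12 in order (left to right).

17 in 2 cells must be {8,9}; 23 in 3 cells must be {6,8,9}.
Nothing is forced directly, so branch on R2C1, whose candidates are 8 or 9. If R2C1 = 8: that forces R2C2 = 9, R3C1 = 9, after which R3C2 would have to be in {3} for the 12 across but in {4,5,7,8} for the 21 down — contradiction. So R2C1 = 9.
R2C2 = 17 − 9 = 8 completes the 17 across.
Given what's placed, R3C1 must be 8 to fit the 12 across and 23 down.
R3C2 = 12 − 8 = 4 completes the 12 across.
R1C1 = 23 − 17 = 6 completes the 23 down.
R1C2 = 15 − 6 = 9 completes the 15 across.

8 4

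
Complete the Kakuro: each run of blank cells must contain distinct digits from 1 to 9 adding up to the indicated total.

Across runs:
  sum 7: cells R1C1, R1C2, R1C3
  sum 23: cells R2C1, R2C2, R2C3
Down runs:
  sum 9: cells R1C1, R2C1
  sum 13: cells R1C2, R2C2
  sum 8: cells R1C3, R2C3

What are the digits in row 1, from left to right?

1, 4, 2

7 in 3 cells must be {1,2,4}; 23 in 3 cells must be {6,8,9}.
The 7 across and the 13 down share only 4, so R1C2 = 4.
R2C2 = 13 − 4 = 9 completes the 13 down.
Given what's placed, R2C3 must be 6 to fit the 23 across and 8 down.
R1C3 = 8 − 6 = 2 completes the 8 down.
R2C1 = 23 − 15 = 8 completes the 23 across.
R1C1 = 7 − 6 = 1 completes the 7 across.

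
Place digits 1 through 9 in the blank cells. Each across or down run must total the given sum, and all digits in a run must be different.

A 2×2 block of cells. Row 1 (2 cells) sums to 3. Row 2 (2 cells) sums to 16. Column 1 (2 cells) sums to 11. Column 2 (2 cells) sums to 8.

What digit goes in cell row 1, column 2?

1

3 in 2 cells must be {1,2}; 16 in 2 cells must be {7,9}.
The 3 across and the 11 down share only 2, so (1,1) = 2.
(1,2) = 3 − 2 = 1 completes the 3 across.
(2,1) = 11 − 2 = 9 completes the 11 down.
(2,2) = 16 − 9 = 7 completes the 16 across.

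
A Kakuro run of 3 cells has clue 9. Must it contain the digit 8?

No

Counterexample: {1,2,6} sums to 9 without using 8.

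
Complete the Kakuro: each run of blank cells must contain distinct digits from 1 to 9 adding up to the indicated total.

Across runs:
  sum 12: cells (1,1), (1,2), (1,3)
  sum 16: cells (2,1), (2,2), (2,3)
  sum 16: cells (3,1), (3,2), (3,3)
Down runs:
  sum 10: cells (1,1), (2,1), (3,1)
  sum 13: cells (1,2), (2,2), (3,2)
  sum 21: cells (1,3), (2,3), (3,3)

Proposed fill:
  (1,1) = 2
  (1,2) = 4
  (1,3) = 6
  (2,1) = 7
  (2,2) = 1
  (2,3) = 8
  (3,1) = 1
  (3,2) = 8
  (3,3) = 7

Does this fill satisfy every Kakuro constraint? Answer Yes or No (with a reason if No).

Yes

Across: 2+4+6=12; 7+1+8=16; 1+8+7=16. Down: 2+7+1=10; 4+1+8=13; 6+8+7=21. No digit repeats within any run.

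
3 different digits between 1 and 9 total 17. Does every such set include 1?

Counterexample: {2,6,9} sums to 17 without using 1.

No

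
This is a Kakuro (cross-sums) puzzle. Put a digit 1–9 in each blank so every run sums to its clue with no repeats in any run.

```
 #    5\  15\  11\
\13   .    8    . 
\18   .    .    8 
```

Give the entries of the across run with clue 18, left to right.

R1C3 = 11 − 8 = 3 completes the 11 down.
R2C2 = 15 − 8 = 7 completes the 15 down.
R1C1 = 13 − 11 = 2 completes the 13 across.
R2C1 = 18 − 15 = 3 completes the 18 across.

3, 7, 8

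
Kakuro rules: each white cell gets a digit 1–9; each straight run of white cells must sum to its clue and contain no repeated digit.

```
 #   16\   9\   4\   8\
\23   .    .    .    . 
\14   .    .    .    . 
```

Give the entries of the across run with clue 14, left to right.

7, 4, 1, 2

16 in 2 cells must be {7,9}; 4 in 2 cells must be {1,3}.
Only 7 fits R2C1 under both its across sum 14 and down sum 16.
Given what's placed, R2C3 must be 1 to fit the 14 across and 4 down.
R2C4 = 2: the only remaining digit allowed by both the 14 across and the 8 down.
R1C1 = 16 − 7 = 9 completes the 16 down.
R1C3 = 4 − 1 = 3 completes the 4 down.
R1C4 = 8 − 2 = 6 completes the 8 down.
R2C2 = 14 − 10 = 4 completes the 14 across.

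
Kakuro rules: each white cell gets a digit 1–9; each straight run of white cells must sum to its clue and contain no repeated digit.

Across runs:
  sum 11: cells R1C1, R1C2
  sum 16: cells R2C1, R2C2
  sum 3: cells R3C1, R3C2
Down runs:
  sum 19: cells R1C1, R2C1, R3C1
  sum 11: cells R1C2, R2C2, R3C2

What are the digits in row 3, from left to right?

16 in 2 cells must be {7,9}; 3 in 2 cells must be {1,2}.
The 16 across and the 11 down share only 7, so R2C2 = 7.
The 3 across and the 19 down share only 2, so R3C1 = 2.
R3C2 = 3 − 2 = 1 completes the 3 across.
R1C2 = 11 − 8 = 3 completes the 11 down.
R2C1 = 16 − 7 = 9 completes the 16 across.
R1C1 = 11 − 3 = 8 completes the 11 across.

2, 1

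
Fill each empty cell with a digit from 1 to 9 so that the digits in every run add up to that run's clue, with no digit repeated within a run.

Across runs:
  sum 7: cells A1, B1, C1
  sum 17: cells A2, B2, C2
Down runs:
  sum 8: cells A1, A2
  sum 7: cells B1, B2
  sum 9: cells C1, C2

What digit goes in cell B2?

7 in 3 cells must be {1,2,4}.
Nothing is forced directly, so branch on C1, whose candidates are 1 or 2 or 4. If C1 = 2: that forces A1 = 1, B1 = 4, A2 = 7, after which B2 would have to be in {1,2,4,6,8,9} for the 17 across but in {3} for the 7 down — contradiction. If C1 = 4: that forces C2 = 5, A2 = 3, after which B2 would have to be in {9} for the 17 across but in {1,2,3,4,5,6} for the 7 down — contradiction. So C1 = 1.
Given what's placed, A1 must be 2 to fit the 7 across and 8 down.
B1 = 7 − 3 = 4 completes the 7 across.
A2 = 8 − 2 = 6 completes the 8 down.
B2 = 7 − 4 = 3 completes the 7 down.
C2 = 17 − 9 = 8 completes the 17 across.

3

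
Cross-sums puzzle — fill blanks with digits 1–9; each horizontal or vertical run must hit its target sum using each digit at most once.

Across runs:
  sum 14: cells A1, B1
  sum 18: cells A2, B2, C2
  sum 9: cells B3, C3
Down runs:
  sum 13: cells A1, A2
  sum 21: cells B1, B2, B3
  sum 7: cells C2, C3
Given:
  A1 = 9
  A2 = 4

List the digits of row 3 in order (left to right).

B1 = 14 − 9 = 5 completes the 14 across.
B2 = 9: the only remaining digit allowed by both the 18 across and the 21 down.
C2 = 18 − 13 = 5 completes the 18 across.
B3 = 21 − 14 = 7 completes the 21 down.
C3 = 9 − 7 = 2 completes the 9 across.

7 2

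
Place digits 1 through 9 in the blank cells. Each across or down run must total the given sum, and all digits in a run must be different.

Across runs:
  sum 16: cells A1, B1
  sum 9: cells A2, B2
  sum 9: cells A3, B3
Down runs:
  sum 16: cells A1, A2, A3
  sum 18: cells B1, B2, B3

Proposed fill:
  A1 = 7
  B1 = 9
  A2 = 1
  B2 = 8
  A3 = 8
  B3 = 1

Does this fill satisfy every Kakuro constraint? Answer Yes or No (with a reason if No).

Across: 7+9=16; 1+8=9; 8+1=9. Down: 7+1+8=16; 9+8+1=18. No digit repeats within any run.

Yes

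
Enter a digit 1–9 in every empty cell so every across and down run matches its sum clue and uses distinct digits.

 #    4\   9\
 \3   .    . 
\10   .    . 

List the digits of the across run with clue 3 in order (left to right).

3 in 2 cells must be {1,2}; 4 in 2 cells must be {1,3}.
The 3 across and the 4 down share only 1, so R1C1 = 1.
R1C2 = 3 − 1 = 2 completes the 3 across.
R2C1 = 4 − 1 = 3 completes the 4 down.
R2C2 = 10 − 3 = 7 completes the 10 across.

1 2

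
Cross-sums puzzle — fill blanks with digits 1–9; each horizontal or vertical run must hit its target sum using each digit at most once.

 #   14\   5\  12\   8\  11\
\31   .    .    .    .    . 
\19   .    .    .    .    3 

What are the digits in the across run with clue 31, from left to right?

R1C5 = 11 − 3 = 8 completes the 11 down.
Nothing is forced directly, so branch on R1C1, whose candidates are 5 or 6 or 9. If R1C1 = 5: that forces R2C1 = 9, R2C3 = 4, after which R1C3 would have to be in {2,3,6,7,9} for the 31 across but in {8} for the 12 down — contradiction. If R1C1 = 6: that forces R2C1 = 8, R2C3 = 5, R1C3 = 7, R1C4 = 1, after which R2C4 would have to be in {1,2} for the 19 across but in {7} for the 8 down — contradiction. So R1C1 = 9.
R2C1 = 14 − 9 = 5 completes the 14 down.
No cell is forced outright now. R2C3 can only be 4 or 8 (the digits allowed by both its 19 across and its 12 down). If R2C3 = 4: then R1C3 would have to be in {1,2,3,4,5,6,7} for the 31 across but in {8} for the 12 down — contradiction. So R2C3 = 8.
R1C3 = 12 − 8 = 4 completes the 12 down.
Given what's placed, R1C2 must be 3 to fit the 31 across and 5 down.
R1C4 = 31 − 24 = 7 completes the 31 across.

9 3 4 7 8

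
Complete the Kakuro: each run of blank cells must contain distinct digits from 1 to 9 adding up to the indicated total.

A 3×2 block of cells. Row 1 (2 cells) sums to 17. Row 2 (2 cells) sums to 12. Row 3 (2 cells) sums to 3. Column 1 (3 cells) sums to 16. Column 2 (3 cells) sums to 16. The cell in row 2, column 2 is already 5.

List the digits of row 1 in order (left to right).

8, 9

17 in 2 cells must be {8,9}; 3 in 2 cells must be {1,2}.
(2,1) = 12 − 5 = 7 completes the 12 across.
Given what's placed, (3,1) must be 1 to fit the 3 across and 16 down.
(3,2) = 3 − 1 = 2 completes the 3 across.
(1,1) = 16 − 8 = 8 completes the 16 down.
(1,2) = 17 − 8 = 9 completes the 17 across.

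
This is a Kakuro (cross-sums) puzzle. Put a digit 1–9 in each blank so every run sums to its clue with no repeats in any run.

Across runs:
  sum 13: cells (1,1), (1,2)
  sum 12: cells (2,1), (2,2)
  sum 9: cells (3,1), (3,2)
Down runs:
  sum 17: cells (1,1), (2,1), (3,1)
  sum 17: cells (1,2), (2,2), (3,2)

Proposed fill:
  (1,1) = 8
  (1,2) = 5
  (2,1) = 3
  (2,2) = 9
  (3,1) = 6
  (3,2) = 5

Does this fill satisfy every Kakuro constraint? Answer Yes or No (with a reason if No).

No — the across run (3,1)–(3,2) sums to 11, not 9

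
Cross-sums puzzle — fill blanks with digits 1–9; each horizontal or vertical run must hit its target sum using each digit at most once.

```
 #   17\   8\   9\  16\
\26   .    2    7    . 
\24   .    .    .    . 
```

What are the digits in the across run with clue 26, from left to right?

8 2 7 9

17 in 2 cells must be {8,9}; 16 in 2 cells must be {7,9}.
Given what's placed, R1C4 must be 9 to fit the 26 across and 16 down.
R2C2 = 8 − 2 = 6 completes the 8 down.
R2C3 = 9 − 7 = 2 completes the 9 down.
R2C4 = 16 − 9 = 7 completes the 16 down.
R1C1 = 26 − 18 = 8 completes the 26 across.
R2C1 = 24 − 15 = 9 completes the 24 across.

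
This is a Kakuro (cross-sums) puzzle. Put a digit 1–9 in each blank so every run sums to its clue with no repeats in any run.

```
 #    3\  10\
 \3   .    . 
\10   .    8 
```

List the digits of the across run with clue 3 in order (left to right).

3 in 2 cells must be {1,2}.
R1C2 = 10 − 8 = 2 completes the 10 down.
R2C1 = 10 − 8 = 2 completes the 10 across.
R1C1 = 3 − 2 = 1 completes the 3 across.

1 2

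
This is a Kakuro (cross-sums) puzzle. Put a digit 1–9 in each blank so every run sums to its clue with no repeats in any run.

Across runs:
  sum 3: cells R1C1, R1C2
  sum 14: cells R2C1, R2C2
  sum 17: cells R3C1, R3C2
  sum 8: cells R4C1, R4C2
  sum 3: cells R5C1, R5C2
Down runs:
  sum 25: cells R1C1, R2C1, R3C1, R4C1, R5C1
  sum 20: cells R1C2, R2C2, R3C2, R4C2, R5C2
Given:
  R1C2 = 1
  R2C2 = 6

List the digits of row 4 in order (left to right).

5, 3

3 in 2 cells must be {1,2}; 17 in 2 cells must be {8,9}.
R1C1 = 3 − 1 = 2 completes the 3 across.
R2C1 = 14 − 6 = 8 completes the 14 across.
Given what's placed, R3C1 must be 9 to fit the 17 across and 25 down.
R3C2 = 17 − 9 = 8 completes the 17 across.
R5C1 = 1: the only remaining digit allowed by both the 3 across and the 25 down.
R5C2 = 3 − 1 = 2 completes the 3 across.
R4C1 = 25 − 20 = 5 completes the 25 down.
R4C2 = 8 − 5 = 3 completes the 8 across.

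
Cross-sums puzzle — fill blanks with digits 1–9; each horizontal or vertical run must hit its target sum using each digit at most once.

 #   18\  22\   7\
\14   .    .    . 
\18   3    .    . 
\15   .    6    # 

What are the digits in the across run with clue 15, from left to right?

9 6

R2C3 = 6: the only remaining digit allowed by both the 18 across and the 7 down.
R3C1 = 15 − 6 = 9 completes the 15 across.
R1C1 = 18 − 12 = 6 completes the 18 down.
R1C2 = 7: the only remaining digit allowed by both the 14 across and the 22 down.
R1C3 = 14 − 13 = 1 completes the 14 across.
R2C2 = 18 − 9 = 9 completes the 18 across.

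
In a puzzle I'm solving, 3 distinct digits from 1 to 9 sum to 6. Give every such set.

3 distinct digits from 1–9 sum between 6 and 24.
Only one set works: {1,2,3}.

{1,2,3}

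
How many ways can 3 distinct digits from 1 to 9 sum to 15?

8

3 distinct digits from 1–9 sum between 6 and 24.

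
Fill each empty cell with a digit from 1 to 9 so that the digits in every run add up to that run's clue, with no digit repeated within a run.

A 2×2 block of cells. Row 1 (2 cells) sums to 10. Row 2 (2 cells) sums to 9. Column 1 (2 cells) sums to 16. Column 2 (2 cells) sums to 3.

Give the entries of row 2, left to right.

7 2

16 in 2 cells must be {7,9}; 3 in 2 cells must be {1,2}.
The 9 across and the 16 down share only 7, so (2,1) = 7.
(2,2) = 9 − 7 = 2 completes the 9 across.
(1,1) = 16 − 7 = 9 completes the 16 down.
(1,2) = 10 − 9 = 1 completes the 10 across.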